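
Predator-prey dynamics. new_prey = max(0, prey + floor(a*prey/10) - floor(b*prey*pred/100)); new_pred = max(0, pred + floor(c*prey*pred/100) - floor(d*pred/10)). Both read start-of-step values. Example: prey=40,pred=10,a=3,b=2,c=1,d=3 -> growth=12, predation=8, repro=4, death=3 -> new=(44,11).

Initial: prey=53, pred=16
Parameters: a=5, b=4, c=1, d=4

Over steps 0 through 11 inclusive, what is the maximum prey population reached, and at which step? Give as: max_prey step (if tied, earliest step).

Step 1: prey: 53+26-33=46; pred: 16+8-6=18
Step 2: prey: 46+23-33=36; pred: 18+8-7=19
Step 3: prey: 36+18-27=27; pred: 19+6-7=18
Step 4: prey: 27+13-19=21; pred: 18+4-7=15
Step 5: prey: 21+10-12=19; pred: 15+3-6=12
Step 6: prey: 19+9-9=19; pred: 12+2-4=10
Step 7: prey: 19+9-7=21; pred: 10+1-4=7
Step 8: prey: 21+10-5=26; pred: 7+1-2=6
Step 9: prey: 26+13-6=33; pred: 6+1-2=5
Step 10: prey: 33+16-6=43; pred: 5+1-2=4
Step 11: prey: 43+21-6=58; pred: 4+1-1=4
Max prey = 58 at step 11

Answer: 58 11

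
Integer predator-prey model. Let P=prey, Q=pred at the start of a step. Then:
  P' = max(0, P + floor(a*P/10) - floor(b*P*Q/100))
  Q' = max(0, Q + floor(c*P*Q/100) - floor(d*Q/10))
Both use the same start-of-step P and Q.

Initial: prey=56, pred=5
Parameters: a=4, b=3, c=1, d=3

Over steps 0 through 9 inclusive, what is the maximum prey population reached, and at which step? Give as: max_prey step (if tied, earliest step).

Step 1: prey: 56+22-8=70; pred: 5+2-1=6
Step 2: prey: 70+28-12=86; pred: 6+4-1=9
Step 3: prey: 86+34-23=97; pred: 9+7-2=14
Step 4: prey: 97+38-40=95; pred: 14+13-4=23
Step 5: prey: 95+38-65=68; pred: 23+21-6=38
Step 6: prey: 68+27-77=18; pred: 38+25-11=52
Step 7: prey: 18+7-28=0; pred: 52+9-15=46
Step 8: prey: 0+0-0=0; pred: 46+0-13=33
Step 9: prey: 0+0-0=0; pred: 33+0-9=24
Max prey = 97 at step 3

Answer: 97 3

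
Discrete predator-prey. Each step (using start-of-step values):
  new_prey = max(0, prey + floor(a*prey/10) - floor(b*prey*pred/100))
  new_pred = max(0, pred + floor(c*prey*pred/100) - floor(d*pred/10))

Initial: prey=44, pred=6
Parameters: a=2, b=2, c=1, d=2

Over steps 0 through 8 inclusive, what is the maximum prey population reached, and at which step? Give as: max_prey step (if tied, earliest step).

Step 1: prey: 44+8-5=47; pred: 6+2-1=7
Step 2: prey: 47+9-6=50; pred: 7+3-1=9
Step 3: prey: 50+10-9=51; pred: 9+4-1=12
Step 4: prey: 51+10-12=49; pred: 12+6-2=16
Step 5: prey: 49+9-15=43; pred: 16+7-3=20
Step 6: prey: 43+8-17=34; pred: 20+8-4=24
Step 7: prey: 34+6-16=24; pred: 24+8-4=28
Step 8: prey: 24+4-13=15; pred: 28+6-5=29
Max prey = 51 at step 3

Answer: 51 3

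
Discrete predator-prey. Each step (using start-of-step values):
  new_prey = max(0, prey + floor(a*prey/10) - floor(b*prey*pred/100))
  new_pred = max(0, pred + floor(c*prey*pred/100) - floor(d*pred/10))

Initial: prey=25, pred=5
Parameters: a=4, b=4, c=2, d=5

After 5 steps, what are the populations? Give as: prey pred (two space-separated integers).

Answer: 49 13

Derivation:
Step 1: prey: 25+10-5=30; pred: 5+2-2=5
Step 2: prey: 30+12-6=36; pred: 5+3-2=6
Step 3: prey: 36+14-8=42; pred: 6+4-3=7
Step 4: prey: 42+16-11=47; pred: 7+5-3=9
Step 5: prey: 47+18-16=49; pred: 9+8-4=13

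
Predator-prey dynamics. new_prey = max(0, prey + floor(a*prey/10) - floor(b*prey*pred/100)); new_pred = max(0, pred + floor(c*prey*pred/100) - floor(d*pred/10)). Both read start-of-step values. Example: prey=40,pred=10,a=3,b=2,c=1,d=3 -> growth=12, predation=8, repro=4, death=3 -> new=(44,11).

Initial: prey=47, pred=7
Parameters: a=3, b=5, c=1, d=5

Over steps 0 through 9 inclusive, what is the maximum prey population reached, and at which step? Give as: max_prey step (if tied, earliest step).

Step 1: prey: 47+14-16=45; pred: 7+3-3=7
Step 2: prey: 45+13-15=43; pred: 7+3-3=7
Step 3: prey: 43+12-15=40; pred: 7+3-3=7
Step 4: prey: 40+12-14=38; pred: 7+2-3=6
Step 5: prey: 38+11-11=38; pred: 6+2-3=5
Step 6: prey: 38+11-9=40; pred: 5+1-2=4
Step 7: prey: 40+12-8=44; pred: 4+1-2=3
Step 8: prey: 44+13-6=51; pred: 3+1-1=3
Step 9: prey: 51+15-7=59; pred: 3+1-1=3
Max prey = 59 at step 9

Answer: 59 9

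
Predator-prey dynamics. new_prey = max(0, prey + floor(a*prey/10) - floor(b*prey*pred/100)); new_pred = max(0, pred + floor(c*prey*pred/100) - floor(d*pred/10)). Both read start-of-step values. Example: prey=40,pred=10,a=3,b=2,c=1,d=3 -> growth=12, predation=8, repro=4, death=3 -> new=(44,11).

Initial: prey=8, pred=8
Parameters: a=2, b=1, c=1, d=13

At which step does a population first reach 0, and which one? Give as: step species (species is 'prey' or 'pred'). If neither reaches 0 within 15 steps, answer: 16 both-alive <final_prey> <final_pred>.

Answer: 1 pred

Derivation:
Step 1: prey: 8+1-0=9; pred: 8+0-10=0
First extinction: pred at step 1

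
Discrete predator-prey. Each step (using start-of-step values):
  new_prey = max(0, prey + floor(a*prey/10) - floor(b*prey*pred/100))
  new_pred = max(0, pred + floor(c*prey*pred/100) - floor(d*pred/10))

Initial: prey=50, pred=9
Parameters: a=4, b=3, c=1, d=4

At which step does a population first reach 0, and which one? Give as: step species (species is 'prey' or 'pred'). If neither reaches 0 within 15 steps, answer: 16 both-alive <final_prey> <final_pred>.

Step 1: prey: 50+20-13=57; pred: 9+4-3=10
Step 2: prey: 57+22-17=62; pred: 10+5-4=11
Step 3: prey: 62+24-20=66; pred: 11+6-4=13
Step 4: prey: 66+26-25=67; pred: 13+8-5=16
Step 5: prey: 67+26-32=61; pred: 16+10-6=20
Step 6: prey: 61+24-36=49; pred: 20+12-8=24
Step 7: prey: 49+19-35=33; pred: 24+11-9=26
Step 8: prey: 33+13-25=21; pred: 26+8-10=24
Step 9: prey: 21+8-15=14; pred: 24+5-9=20
Step 10: prey: 14+5-8=11; pred: 20+2-8=14
Step 11: prey: 11+4-4=11; pred: 14+1-5=10
Step 12: prey: 11+4-3=12; pred: 10+1-4=7
Step 13: prey: 12+4-2=14; pred: 7+0-2=5
Step 14: prey: 14+5-2=17; pred: 5+0-2=3
Step 15: prey: 17+6-1=22; pred: 3+0-1=2
No extinction within 15 steps

Answer: 16 both-alive 22 2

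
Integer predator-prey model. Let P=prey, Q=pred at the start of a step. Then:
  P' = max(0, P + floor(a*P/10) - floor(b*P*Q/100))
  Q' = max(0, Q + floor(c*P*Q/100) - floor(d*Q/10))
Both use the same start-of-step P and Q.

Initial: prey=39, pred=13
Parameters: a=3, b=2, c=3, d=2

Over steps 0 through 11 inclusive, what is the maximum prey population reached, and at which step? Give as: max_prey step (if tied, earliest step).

Step 1: prey: 39+11-10=40; pred: 13+15-2=26
Step 2: prey: 40+12-20=32; pred: 26+31-5=52
Step 3: prey: 32+9-33=8; pred: 52+49-10=91
Step 4: prey: 8+2-14=0; pred: 91+21-18=94
Step 5: prey: 0+0-0=0; pred: 94+0-18=76
Step 6: prey: 0+0-0=0; pred: 76+0-15=61
Step 7: prey: 0+0-0=0; pred: 61+0-12=49
Step 8: prey: 0+0-0=0; pred: 49+0-9=40
Step 9: prey: 0+0-0=0; pred: 40+0-8=32
Step 10: prey: 0+0-0=0; pred: 32+0-6=26
Step 11: prey: 0+0-0=0; pred: 26+0-5=21
Max prey = 40 at step 1

Answer: 40 1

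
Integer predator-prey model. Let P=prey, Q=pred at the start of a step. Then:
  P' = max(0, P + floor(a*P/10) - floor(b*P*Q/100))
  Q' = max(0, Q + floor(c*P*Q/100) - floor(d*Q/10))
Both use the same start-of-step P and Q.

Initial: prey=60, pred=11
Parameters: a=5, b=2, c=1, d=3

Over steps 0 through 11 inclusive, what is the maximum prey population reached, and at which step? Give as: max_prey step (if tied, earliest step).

Step 1: prey: 60+30-13=77; pred: 11+6-3=14
Step 2: prey: 77+38-21=94; pred: 14+10-4=20
Step 3: prey: 94+47-37=104; pred: 20+18-6=32
Step 4: prey: 104+52-66=90; pred: 32+33-9=56
Step 5: prey: 90+45-100=35; pred: 56+50-16=90
Step 6: prey: 35+17-63=0; pred: 90+31-27=94
Step 7: prey: 0+0-0=0; pred: 94+0-28=66
Step 8: prey: 0+0-0=0; pred: 66+0-19=47
Step 9: prey: 0+0-0=0; pred: 47+0-14=33
Step 10: prey: 0+0-0=0; pred: 33+0-9=24
Step 11: prey: 0+0-0=0; pred: 24+0-7=17
Max prey = 104 at step 3

Answer: 104 3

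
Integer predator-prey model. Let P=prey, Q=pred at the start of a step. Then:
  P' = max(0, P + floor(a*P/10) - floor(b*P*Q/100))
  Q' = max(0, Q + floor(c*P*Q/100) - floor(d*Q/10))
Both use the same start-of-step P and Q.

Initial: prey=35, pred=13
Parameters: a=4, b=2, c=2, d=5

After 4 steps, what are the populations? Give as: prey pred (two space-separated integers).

Answer: 38 37

Derivation:
Step 1: prey: 35+14-9=40; pred: 13+9-6=16
Step 2: prey: 40+16-12=44; pred: 16+12-8=20
Step 3: prey: 44+17-17=44; pred: 20+17-10=27
Step 4: prey: 44+17-23=38; pred: 27+23-13=37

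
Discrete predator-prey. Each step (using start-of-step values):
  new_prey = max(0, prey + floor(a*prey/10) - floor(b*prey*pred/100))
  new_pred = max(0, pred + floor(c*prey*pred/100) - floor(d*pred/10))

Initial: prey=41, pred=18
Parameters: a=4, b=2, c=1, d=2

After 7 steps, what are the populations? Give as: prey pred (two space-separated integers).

Step 1: prey: 41+16-14=43; pred: 18+7-3=22
Step 2: prey: 43+17-18=42; pred: 22+9-4=27
Step 3: prey: 42+16-22=36; pred: 27+11-5=33
Step 4: prey: 36+14-23=27; pred: 33+11-6=38
Step 5: prey: 27+10-20=17; pred: 38+10-7=41
Step 6: prey: 17+6-13=10; pred: 41+6-8=39
Step 7: prey: 10+4-7=7; pred: 39+3-7=35

Answer: 7 35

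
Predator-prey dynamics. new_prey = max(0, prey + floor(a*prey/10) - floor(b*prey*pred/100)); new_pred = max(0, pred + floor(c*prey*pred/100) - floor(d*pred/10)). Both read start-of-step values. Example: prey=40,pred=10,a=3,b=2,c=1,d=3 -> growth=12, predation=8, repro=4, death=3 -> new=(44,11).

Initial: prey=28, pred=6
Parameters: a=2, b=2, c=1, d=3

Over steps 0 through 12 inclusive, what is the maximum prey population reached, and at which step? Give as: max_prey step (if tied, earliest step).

Answer: 49 9

Derivation:
Step 1: prey: 28+5-3=30; pred: 6+1-1=6
Step 2: prey: 30+6-3=33; pred: 6+1-1=6
Step 3: prey: 33+6-3=36; pred: 6+1-1=6
Step 4: prey: 36+7-4=39; pred: 6+2-1=7
Step 5: prey: 39+7-5=41; pred: 7+2-2=7
Step 6: prey: 41+8-5=44; pred: 7+2-2=7
Step 7: prey: 44+8-6=46; pred: 7+3-2=8
Step 8: prey: 46+9-7=48; pred: 8+3-2=9
Step 9: prey: 48+9-8=49; pred: 9+4-2=11
Step 10: prey: 49+9-10=48; pred: 11+5-3=13
Step 11: prey: 48+9-12=45; pred: 13+6-3=16
Step 12: prey: 45+9-14=40; pred: 16+7-4=19
Max prey = 49 at step 9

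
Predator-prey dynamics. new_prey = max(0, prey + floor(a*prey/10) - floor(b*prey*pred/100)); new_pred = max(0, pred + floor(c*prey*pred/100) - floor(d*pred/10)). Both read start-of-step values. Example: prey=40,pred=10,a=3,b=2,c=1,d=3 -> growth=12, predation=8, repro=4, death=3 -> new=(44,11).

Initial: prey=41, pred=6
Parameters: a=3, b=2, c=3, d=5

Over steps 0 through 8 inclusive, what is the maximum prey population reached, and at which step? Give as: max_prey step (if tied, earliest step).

Step 1: prey: 41+12-4=49; pred: 6+7-3=10
Step 2: prey: 49+14-9=54; pred: 10+14-5=19
Step 3: prey: 54+16-20=50; pred: 19+30-9=40
Step 4: prey: 50+15-40=25; pred: 40+60-20=80
Step 5: prey: 25+7-40=0; pred: 80+60-40=100
Step 6: prey: 0+0-0=0; pred: 100+0-50=50
Step 7: prey: 0+0-0=0; pred: 50+0-25=25
Step 8: prey: 0+0-0=0; pred: 25+0-12=13
Max prey = 54 at step 2

Answer: 54 2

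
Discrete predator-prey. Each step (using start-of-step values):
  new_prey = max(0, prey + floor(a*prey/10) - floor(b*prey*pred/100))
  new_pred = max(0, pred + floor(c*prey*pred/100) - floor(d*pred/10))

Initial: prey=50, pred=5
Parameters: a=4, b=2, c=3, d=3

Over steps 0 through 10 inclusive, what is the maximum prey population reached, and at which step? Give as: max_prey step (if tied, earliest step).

Step 1: prey: 50+20-5=65; pred: 5+7-1=11
Step 2: prey: 65+26-14=77; pred: 11+21-3=29
Step 3: prey: 77+30-44=63; pred: 29+66-8=87
Step 4: prey: 63+25-109=0; pred: 87+164-26=225
Step 5: prey: 0+0-0=0; pred: 225+0-67=158
Step 6: prey: 0+0-0=0; pred: 158+0-47=111
Step 7: prey: 0+0-0=0; pred: 111+0-33=78
Step 8: prey: 0+0-0=0; pred: 78+0-23=55
Step 9: prey: 0+0-0=0; pred: 55+0-16=39
Step 10: prey: 0+0-0=0; pred: 39+0-11=28
Max prey = 77 at step 2

Answer: 77 2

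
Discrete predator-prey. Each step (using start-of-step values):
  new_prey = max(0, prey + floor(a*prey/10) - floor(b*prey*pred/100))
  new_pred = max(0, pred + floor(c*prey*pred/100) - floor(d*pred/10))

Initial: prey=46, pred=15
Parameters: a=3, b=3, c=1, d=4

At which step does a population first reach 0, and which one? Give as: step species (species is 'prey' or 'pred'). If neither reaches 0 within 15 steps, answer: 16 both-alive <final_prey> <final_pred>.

Step 1: prey: 46+13-20=39; pred: 15+6-6=15
Step 2: prey: 39+11-17=33; pred: 15+5-6=14
Step 3: prey: 33+9-13=29; pred: 14+4-5=13
Step 4: prey: 29+8-11=26; pred: 13+3-5=11
Step 5: prey: 26+7-8=25; pred: 11+2-4=9
Step 6: prey: 25+7-6=26; pred: 9+2-3=8
Step 7: prey: 26+7-6=27; pred: 8+2-3=7
Step 8: prey: 27+8-5=30; pred: 7+1-2=6
Step 9: prey: 30+9-5=34; pred: 6+1-2=5
Step 10: prey: 34+10-5=39; pred: 5+1-2=4
Step 11: prey: 39+11-4=46; pred: 4+1-1=4
Step 12: prey: 46+13-5=54; pred: 4+1-1=4
Step 13: prey: 54+16-6=64; pred: 4+2-1=5
Step 14: prey: 64+19-9=74; pred: 5+3-2=6
Step 15: prey: 74+22-13=83; pred: 6+4-2=8
No extinction within 15 steps

Answer: 16 both-alive 83 8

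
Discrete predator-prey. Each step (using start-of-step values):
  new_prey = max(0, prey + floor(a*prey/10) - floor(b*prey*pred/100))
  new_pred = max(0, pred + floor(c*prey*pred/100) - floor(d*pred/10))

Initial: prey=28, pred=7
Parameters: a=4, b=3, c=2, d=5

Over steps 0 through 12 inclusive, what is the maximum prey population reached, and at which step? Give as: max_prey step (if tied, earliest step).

Step 1: prey: 28+11-5=34; pred: 7+3-3=7
Step 2: prey: 34+13-7=40; pred: 7+4-3=8
Step 3: prey: 40+16-9=47; pred: 8+6-4=10
Step 4: prey: 47+18-14=51; pred: 10+9-5=14
Step 5: prey: 51+20-21=50; pred: 14+14-7=21
Step 6: prey: 50+20-31=39; pred: 21+21-10=32
Step 7: prey: 39+15-37=17; pred: 32+24-16=40
Step 8: prey: 17+6-20=3; pred: 40+13-20=33
Step 9: prey: 3+1-2=2; pred: 33+1-16=18
Step 10: prey: 2+0-1=1; pred: 18+0-9=9
Step 11: prey: 1+0-0=1; pred: 9+0-4=5
Step 12: prey: 1+0-0=1; pred: 5+0-2=3
Max prey = 51 at step 4

Answer: 51 4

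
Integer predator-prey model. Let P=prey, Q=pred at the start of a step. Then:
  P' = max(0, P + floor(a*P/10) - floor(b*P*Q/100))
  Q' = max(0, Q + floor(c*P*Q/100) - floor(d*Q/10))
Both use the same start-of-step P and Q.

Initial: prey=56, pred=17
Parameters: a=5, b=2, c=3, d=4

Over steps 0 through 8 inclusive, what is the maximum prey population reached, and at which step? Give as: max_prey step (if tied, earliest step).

Answer: 65 1

Derivation:
Step 1: prey: 56+28-19=65; pred: 17+28-6=39
Step 2: prey: 65+32-50=47; pred: 39+76-15=100
Step 3: prey: 47+23-94=0; pred: 100+141-40=201
Step 4: prey: 0+0-0=0; pred: 201+0-80=121
Step 5: prey: 0+0-0=0; pred: 121+0-48=73
Step 6: prey: 0+0-0=0; pred: 73+0-29=44
Step 7: prey: 0+0-0=0; pred: 44+0-17=27
Step 8: prey: 0+0-0=0; pred: 27+0-10=17
Max prey = 65 at step 1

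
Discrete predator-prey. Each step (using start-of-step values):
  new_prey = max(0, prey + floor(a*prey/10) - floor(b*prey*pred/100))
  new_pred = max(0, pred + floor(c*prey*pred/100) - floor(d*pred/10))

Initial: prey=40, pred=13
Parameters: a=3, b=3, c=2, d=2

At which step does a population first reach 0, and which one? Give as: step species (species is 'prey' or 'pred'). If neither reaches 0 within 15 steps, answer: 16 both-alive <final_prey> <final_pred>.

Step 1: prey: 40+12-15=37; pred: 13+10-2=21
Step 2: prey: 37+11-23=25; pred: 21+15-4=32
Step 3: prey: 25+7-24=8; pred: 32+16-6=42
Step 4: prey: 8+2-10=0; pred: 42+6-8=40
First extinction: prey at step 4

Answer: 4 prey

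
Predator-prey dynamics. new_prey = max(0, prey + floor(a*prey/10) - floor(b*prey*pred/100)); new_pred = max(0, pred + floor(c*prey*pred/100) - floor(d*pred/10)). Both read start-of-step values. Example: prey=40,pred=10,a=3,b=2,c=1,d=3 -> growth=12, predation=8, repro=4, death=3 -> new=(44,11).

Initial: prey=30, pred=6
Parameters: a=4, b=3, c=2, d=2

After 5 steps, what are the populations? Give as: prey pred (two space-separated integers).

Answer: 14 52

Derivation:
Step 1: prey: 30+12-5=37; pred: 6+3-1=8
Step 2: prey: 37+14-8=43; pred: 8+5-1=12
Step 3: prey: 43+17-15=45; pred: 12+10-2=20
Step 4: prey: 45+18-27=36; pred: 20+18-4=34
Step 5: prey: 36+14-36=14; pred: 34+24-6=52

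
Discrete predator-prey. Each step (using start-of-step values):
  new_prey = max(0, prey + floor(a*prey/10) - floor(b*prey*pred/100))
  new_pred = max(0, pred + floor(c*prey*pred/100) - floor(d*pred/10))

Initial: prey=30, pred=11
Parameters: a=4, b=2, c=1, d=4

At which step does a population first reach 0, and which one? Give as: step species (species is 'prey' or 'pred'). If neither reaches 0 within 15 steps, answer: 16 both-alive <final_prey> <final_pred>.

Step 1: prey: 30+12-6=36; pred: 11+3-4=10
Step 2: prey: 36+14-7=43; pred: 10+3-4=9
Step 3: prey: 43+17-7=53; pred: 9+3-3=9
Step 4: prey: 53+21-9=65; pred: 9+4-3=10
Step 5: prey: 65+26-13=78; pred: 10+6-4=12
Step 6: prey: 78+31-18=91; pred: 12+9-4=17
Step 7: prey: 91+36-30=97; pred: 17+15-6=26
Step 8: prey: 97+38-50=85; pred: 26+25-10=41
Step 9: prey: 85+34-69=50; pred: 41+34-16=59
Step 10: prey: 50+20-59=11; pred: 59+29-23=65
Step 11: prey: 11+4-14=1; pred: 65+7-26=46
Step 12: prey: 1+0-0=1; pred: 46+0-18=28
Step 13: prey: 1+0-0=1; pred: 28+0-11=17
Step 14: prey: 1+0-0=1; pred: 17+0-6=11
Step 15: prey: 1+0-0=1; pred: 11+0-4=7
No extinction within 15 steps

Answer: 16 both-alive 1 7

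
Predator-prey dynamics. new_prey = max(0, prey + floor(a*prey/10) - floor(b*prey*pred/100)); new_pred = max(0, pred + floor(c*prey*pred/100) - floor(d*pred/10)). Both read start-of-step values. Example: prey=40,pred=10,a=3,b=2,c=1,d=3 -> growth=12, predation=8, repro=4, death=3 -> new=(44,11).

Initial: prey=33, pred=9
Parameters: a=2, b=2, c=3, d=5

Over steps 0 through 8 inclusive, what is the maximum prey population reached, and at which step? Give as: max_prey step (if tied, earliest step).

Step 1: prey: 33+6-5=34; pred: 9+8-4=13
Step 2: prey: 34+6-8=32; pred: 13+13-6=20
Step 3: prey: 32+6-12=26; pred: 20+19-10=29
Step 4: prey: 26+5-15=16; pred: 29+22-14=37
Step 5: prey: 16+3-11=8; pred: 37+17-18=36
Step 6: prey: 8+1-5=4; pred: 36+8-18=26
Step 7: prey: 4+0-2=2; pred: 26+3-13=16
Step 8: prey: 2+0-0=2; pred: 16+0-8=8
Max prey = 34 at step 1

Answer: 34 1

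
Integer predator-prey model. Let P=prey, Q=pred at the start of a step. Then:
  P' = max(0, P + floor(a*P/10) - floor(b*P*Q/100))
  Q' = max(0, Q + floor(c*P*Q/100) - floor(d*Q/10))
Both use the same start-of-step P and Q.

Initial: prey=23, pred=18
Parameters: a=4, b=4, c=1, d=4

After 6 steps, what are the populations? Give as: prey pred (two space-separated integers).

Step 1: prey: 23+9-16=16; pred: 18+4-7=15
Step 2: prey: 16+6-9=13; pred: 15+2-6=11
Step 3: prey: 13+5-5=13; pred: 11+1-4=8
Step 4: prey: 13+5-4=14; pred: 8+1-3=6
Step 5: prey: 14+5-3=16; pred: 6+0-2=4
Step 6: prey: 16+6-2=20; pred: 4+0-1=3

Answer: 20 3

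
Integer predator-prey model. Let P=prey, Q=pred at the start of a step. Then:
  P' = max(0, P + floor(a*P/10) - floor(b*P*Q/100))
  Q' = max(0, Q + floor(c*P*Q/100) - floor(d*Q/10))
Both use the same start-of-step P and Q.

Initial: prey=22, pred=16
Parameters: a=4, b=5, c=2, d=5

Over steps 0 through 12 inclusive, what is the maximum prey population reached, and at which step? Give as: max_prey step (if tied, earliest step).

Answer: 76 12

Derivation:
Step 1: prey: 22+8-17=13; pred: 16+7-8=15
Step 2: prey: 13+5-9=9; pred: 15+3-7=11
Step 3: prey: 9+3-4=8; pred: 11+1-5=7
Step 4: prey: 8+3-2=9; pred: 7+1-3=5
Step 5: prey: 9+3-2=10; pred: 5+0-2=3
Step 6: prey: 10+4-1=13; pred: 3+0-1=2
Step 7: prey: 13+5-1=17; pred: 2+0-1=1
Step 8: prey: 17+6-0=23; pred: 1+0-0=1
Step 9: prey: 23+9-1=31; pred: 1+0-0=1
Step 10: prey: 31+12-1=42; pred: 1+0-0=1
Step 11: prey: 42+16-2=56; pred: 1+0-0=1
Step 12: prey: 56+22-2=76; pred: 1+1-0=2
Max prey = 76 at step 12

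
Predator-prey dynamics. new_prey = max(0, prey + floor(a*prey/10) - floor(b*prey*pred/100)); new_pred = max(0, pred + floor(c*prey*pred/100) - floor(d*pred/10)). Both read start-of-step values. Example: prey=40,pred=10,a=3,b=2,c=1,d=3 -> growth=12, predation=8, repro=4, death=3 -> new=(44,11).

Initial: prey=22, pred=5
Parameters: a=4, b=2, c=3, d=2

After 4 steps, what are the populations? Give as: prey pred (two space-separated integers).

Answer: 43 41

Derivation:
Step 1: prey: 22+8-2=28; pred: 5+3-1=7
Step 2: prey: 28+11-3=36; pred: 7+5-1=11
Step 3: prey: 36+14-7=43; pred: 11+11-2=20
Step 4: prey: 43+17-17=43; pred: 20+25-4=41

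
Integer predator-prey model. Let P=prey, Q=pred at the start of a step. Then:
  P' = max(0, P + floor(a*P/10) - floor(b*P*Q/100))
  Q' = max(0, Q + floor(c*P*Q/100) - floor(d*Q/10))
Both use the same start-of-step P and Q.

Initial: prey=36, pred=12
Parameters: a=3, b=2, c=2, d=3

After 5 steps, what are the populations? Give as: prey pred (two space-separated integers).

Step 1: prey: 36+10-8=38; pred: 12+8-3=17
Step 2: prey: 38+11-12=37; pred: 17+12-5=24
Step 3: prey: 37+11-17=31; pred: 24+17-7=34
Step 4: prey: 31+9-21=19; pred: 34+21-10=45
Step 5: prey: 19+5-17=7; pred: 45+17-13=49

Answer: 7 49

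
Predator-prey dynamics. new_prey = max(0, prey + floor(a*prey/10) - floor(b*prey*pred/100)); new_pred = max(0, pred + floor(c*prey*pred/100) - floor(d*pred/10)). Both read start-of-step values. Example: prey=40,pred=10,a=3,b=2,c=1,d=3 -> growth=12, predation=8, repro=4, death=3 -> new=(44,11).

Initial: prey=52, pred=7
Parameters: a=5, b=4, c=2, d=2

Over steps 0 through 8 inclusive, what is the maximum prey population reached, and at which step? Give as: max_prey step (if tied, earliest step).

Answer: 64 1

Derivation:
Step 1: prey: 52+26-14=64; pred: 7+7-1=13
Step 2: prey: 64+32-33=63; pred: 13+16-2=27
Step 3: prey: 63+31-68=26; pred: 27+34-5=56
Step 4: prey: 26+13-58=0; pred: 56+29-11=74
Step 5: prey: 0+0-0=0; pred: 74+0-14=60
Step 6: prey: 0+0-0=0; pred: 60+0-12=48
Step 7: prey: 0+0-0=0; pred: 48+0-9=39
Step 8: prey: 0+0-0=0; pred: 39+0-7=32
Max prey = 64 at step 1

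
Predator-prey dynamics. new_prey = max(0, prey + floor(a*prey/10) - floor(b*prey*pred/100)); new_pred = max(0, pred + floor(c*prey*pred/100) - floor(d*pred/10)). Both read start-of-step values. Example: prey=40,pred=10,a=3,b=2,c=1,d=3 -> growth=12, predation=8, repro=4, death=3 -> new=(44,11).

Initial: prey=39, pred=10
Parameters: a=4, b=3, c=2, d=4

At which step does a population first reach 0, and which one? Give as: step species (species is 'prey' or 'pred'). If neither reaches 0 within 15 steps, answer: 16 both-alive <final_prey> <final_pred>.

Answer: 16 both-alive 1 2

Derivation:
Step 1: prey: 39+15-11=43; pred: 10+7-4=13
Step 2: prey: 43+17-16=44; pred: 13+11-5=19
Step 3: prey: 44+17-25=36; pred: 19+16-7=28
Step 4: prey: 36+14-30=20; pred: 28+20-11=37
Step 5: prey: 20+8-22=6; pred: 37+14-14=37
Step 6: prey: 6+2-6=2; pred: 37+4-14=27
Step 7: prey: 2+0-1=1; pred: 27+1-10=18
Step 8: prey: 1+0-0=1; pred: 18+0-7=11
Step 9: prey: 1+0-0=1; pred: 11+0-4=7
Step 10: prey: 1+0-0=1; pred: 7+0-2=5
Step 11: prey: 1+0-0=1; pred: 5+0-2=3
Step 12: prey: 1+0-0=1; pred: 3+0-1=2
Step 13: prey: 1+0-0=1; pred: 2+0-0=2
Steps 14-15: state stable at prey=1, pred=2 (no change)
No extinction within 15 steps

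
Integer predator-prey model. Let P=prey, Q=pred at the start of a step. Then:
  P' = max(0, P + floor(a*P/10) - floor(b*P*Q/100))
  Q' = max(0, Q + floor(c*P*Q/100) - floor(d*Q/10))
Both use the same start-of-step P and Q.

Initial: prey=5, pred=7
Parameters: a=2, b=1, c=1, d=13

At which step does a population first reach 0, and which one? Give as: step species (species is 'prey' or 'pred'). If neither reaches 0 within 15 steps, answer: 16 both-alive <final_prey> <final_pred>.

Step 1: prey: 5+1-0=6; pred: 7+0-9=0
First extinction: pred at step 1

Answer: 1 pred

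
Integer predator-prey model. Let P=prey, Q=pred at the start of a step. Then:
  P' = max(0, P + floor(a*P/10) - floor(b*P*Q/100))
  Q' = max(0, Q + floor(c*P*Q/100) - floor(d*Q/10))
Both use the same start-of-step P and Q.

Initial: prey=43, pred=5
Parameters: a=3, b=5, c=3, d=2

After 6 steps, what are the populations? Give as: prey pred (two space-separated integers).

Answer: 0 28

Derivation:
Step 1: prey: 43+12-10=45; pred: 5+6-1=10
Step 2: prey: 45+13-22=36; pred: 10+13-2=21
Step 3: prey: 36+10-37=9; pred: 21+22-4=39
Step 4: prey: 9+2-17=0; pred: 39+10-7=42
Step 5: prey: 0+0-0=0; pred: 42+0-8=34
Step 6: prey: 0+0-0=0; pred: 34+0-6=28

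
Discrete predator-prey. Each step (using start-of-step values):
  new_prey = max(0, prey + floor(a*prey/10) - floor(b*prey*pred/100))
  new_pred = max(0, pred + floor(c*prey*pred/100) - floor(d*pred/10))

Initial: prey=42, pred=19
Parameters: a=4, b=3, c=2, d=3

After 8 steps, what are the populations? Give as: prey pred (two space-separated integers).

Answer: 1 9

Derivation:
Step 1: prey: 42+16-23=35; pred: 19+15-5=29
Step 2: prey: 35+14-30=19; pred: 29+20-8=41
Step 3: prey: 19+7-23=3; pred: 41+15-12=44
Step 4: prey: 3+1-3=1; pred: 44+2-13=33
Step 5: prey: 1+0-0=1; pred: 33+0-9=24
Step 6: prey: 1+0-0=1; pred: 24+0-7=17
Step 7: prey: 1+0-0=1; pred: 17+0-5=12
Step 8: prey: 1+0-0=1; pred: 12+0-3=9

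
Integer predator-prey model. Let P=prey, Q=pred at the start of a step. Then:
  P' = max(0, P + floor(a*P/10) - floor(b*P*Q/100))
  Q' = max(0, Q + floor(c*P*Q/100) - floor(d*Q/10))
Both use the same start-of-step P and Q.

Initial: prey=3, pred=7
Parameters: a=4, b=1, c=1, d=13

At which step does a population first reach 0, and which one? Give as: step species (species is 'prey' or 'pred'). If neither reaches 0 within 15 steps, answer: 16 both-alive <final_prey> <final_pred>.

Step 1: prey: 3+1-0=4; pred: 7+0-9=0
First extinction: pred at step 1

Answer: 1 pred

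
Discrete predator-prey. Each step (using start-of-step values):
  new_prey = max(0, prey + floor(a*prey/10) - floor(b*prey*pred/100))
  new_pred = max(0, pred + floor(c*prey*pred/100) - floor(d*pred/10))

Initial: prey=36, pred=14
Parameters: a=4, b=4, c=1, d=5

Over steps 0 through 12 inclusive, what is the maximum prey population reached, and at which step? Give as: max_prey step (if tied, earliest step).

Answer: 155 12

Derivation:
Step 1: prey: 36+14-20=30; pred: 14+5-7=12
Step 2: prey: 30+12-14=28; pred: 12+3-6=9
Step 3: prey: 28+11-10=29; pred: 9+2-4=7
Step 4: prey: 29+11-8=32; pred: 7+2-3=6
Step 5: prey: 32+12-7=37; pred: 6+1-3=4
Step 6: prey: 37+14-5=46; pred: 4+1-2=3
Step 7: prey: 46+18-5=59; pred: 3+1-1=3
Step 8: prey: 59+23-7=75; pred: 3+1-1=3
Step 9: prey: 75+30-9=96; pred: 3+2-1=4
Step 10: prey: 96+38-15=119; pred: 4+3-2=5
Step 11: prey: 119+47-23=143; pred: 5+5-2=8
Step 12: prey: 143+57-45=155; pred: 8+11-4=15
Max prey = 155 at step 12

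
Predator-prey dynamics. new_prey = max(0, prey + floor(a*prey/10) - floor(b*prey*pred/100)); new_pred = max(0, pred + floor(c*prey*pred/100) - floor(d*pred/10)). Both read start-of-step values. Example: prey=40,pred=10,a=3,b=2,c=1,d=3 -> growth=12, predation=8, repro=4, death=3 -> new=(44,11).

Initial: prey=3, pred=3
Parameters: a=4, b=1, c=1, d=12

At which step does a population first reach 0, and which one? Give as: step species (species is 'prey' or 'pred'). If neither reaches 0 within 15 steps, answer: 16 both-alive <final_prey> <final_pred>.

Step 1: prey: 3+1-0=4; pred: 3+0-3=0
First extinction: pred at step 1

Answer: 1 pred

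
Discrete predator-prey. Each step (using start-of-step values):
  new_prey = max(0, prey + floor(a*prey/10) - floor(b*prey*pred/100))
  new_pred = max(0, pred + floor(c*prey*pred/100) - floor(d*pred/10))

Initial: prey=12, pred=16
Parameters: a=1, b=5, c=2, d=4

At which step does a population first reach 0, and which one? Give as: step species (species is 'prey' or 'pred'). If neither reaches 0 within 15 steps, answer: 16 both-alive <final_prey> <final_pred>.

Answer: 16 both-alive 2 2

Derivation:
Step 1: prey: 12+1-9=4; pred: 16+3-6=13
Step 2: prey: 4+0-2=2; pred: 13+1-5=9
Step 3: prey: 2+0-0=2; pred: 9+0-3=6
Step 4: prey: 2+0-0=2; pred: 6+0-2=4
Step 5: prey: 2+0-0=2; pred: 4+0-1=3
Step 6: prey: 2+0-0=2; pred: 3+0-1=2
Step 7: prey: 2+0-0=2; pred: 2+0-0=2
Steps 8-15: state stable at prey=2, pred=2 (no change)
No extinction within 15 steps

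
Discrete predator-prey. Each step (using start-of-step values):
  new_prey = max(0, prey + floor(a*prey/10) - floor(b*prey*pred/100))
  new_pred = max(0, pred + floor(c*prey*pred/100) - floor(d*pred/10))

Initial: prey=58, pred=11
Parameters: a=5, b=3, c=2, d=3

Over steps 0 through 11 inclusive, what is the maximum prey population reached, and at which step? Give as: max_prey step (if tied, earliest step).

Step 1: prey: 58+29-19=68; pred: 11+12-3=20
Step 2: prey: 68+34-40=62; pred: 20+27-6=41
Step 3: prey: 62+31-76=17; pred: 41+50-12=79
Step 4: prey: 17+8-40=0; pred: 79+26-23=82
Step 5: prey: 0+0-0=0; pred: 82+0-24=58
Step 6: prey: 0+0-0=0; pred: 58+0-17=41
Step 7: prey: 0+0-0=0; pred: 41+0-12=29
Step 8: prey: 0+0-0=0; pred: 29+0-8=21
Step 9: prey: 0+0-0=0; pred: 21+0-6=15
Step 10: prey: 0+0-0=0; pred: 15+0-4=11
Step 11: prey: 0+0-0=0; pred: 11+0-3=8
Max prey = 68 at step 1

Answer: 68 1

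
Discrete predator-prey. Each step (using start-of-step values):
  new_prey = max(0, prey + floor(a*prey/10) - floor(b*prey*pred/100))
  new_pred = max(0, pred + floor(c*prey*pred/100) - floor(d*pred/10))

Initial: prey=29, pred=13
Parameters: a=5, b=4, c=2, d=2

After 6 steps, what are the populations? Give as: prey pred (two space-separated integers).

Answer: 0 21

Derivation:
Step 1: prey: 29+14-15=28; pred: 13+7-2=18
Step 2: prey: 28+14-20=22; pred: 18+10-3=25
Step 3: prey: 22+11-22=11; pred: 25+11-5=31
Step 4: prey: 11+5-13=3; pred: 31+6-6=31
Step 5: prey: 3+1-3=1; pred: 31+1-6=26
Step 6: prey: 1+0-1=0; pred: 26+0-5=21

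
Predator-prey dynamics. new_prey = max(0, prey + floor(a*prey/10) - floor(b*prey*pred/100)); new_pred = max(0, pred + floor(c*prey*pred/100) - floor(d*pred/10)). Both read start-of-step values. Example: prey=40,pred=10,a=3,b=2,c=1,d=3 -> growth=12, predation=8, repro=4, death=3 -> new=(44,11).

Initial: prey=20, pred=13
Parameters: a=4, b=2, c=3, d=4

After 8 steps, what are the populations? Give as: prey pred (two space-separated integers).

Answer: 1 26

Derivation:
Step 1: prey: 20+8-5=23; pred: 13+7-5=15
Step 2: prey: 23+9-6=26; pred: 15+10-6=19
Step 3: prey: 26+10-9=27; pred: 19+14-7=26
Step 4: prey: 27+10-14=23; pred: 26+21-10=37
Step 5: prey: 23+9-17=15; pred: 37+25-14=48
Step 6: prey: 15+6-14=7; pred: 48+21-19=50
Step 7: prey: 7+2-7=2; pred: 50+10-20=40
Step 8: prey: 2+0-1=1; pred: 40+2-16=26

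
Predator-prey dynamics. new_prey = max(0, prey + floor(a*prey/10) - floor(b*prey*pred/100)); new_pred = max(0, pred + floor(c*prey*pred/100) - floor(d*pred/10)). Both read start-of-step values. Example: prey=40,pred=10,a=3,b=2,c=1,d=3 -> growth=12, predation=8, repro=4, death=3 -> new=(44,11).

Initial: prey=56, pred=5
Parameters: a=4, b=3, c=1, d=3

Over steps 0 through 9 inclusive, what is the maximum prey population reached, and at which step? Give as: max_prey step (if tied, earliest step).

Step 1: prey: 56+22-8=70; pred: 5+2-1=6
Step 2: prey: 70+28-12=86; pred: 6+4-1=9
Step 3: prey: 86+34-23=97; pred: 9+7-2=14
Step 4: prey: 97+38-40=95; pred: 14+13-4=23
Step 5: prey: 95+38-65=68; pred: 23+21-6=38
Step 6: prey: 68+27-77=18; pred: 38+25-11=52
Step 7: prey: 18+7-28=0; pred: 52+9-15=46
Step 8: prey: 0+0-0=0; pred: 46+0-13=33
Step 9: prey: 0+0-0=0; pred: 33+0-9=24
Max prey = 97 at step 3

Answer: 97 3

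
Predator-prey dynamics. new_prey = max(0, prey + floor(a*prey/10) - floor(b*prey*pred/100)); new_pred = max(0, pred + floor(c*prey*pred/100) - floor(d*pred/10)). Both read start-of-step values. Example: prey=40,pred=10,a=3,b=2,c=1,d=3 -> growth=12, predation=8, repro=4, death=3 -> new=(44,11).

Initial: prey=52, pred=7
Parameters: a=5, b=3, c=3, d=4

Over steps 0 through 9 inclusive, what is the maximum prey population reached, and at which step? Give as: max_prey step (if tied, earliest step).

Answer: 72 2

Derivation:
Step 1: prey: 52+26-10=68; pred: 7+10-2=15
Step 2: prey: 68+34-30=72; pred: 15+30-6=39
Step 3: prey: 72+36-84=24; pred: 39+84-15=108
Step 4: prey: 24+12-77=0; pred: 108+77-43=142
Step 5: prey: 0+0-0=0; pred: 142+0-56=86
Step 6: prey: 0+0-0=0; pred: 86+0-34=52
Step 7: prey: 0+0-0=0; pred: 52+0-20=32
Step 8: prey: 0+0-0=0; pred: 32+0-12=20
Step 9: prey: 0+0-0=0; pred: 20+0-8=12
Max prey = 72 at step 2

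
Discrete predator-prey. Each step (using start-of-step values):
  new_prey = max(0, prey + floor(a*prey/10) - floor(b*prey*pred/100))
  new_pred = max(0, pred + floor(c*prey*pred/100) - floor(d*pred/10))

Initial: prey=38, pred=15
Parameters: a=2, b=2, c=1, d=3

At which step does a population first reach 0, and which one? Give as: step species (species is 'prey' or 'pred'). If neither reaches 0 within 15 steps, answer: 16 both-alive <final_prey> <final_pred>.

Step 1: prey: 38+7-11=34; pred: 15+5-4=16
Step 2: prey: 34+6-10=30; pred: 16+5-4=17
Step 3: prey: 30+6-10=26; pred: 17+5-5=17
Step 4: prey: 26+5-8=23; pred: 17+4-5=16
Step 5: prey: 23+4-7=20; pred: 16+3-4=15
Step 6: prey: 20+4-6=18; pred: 15+3-4=14
Step 7: prey: 18+3-5=16; pred: 14+2-4=12
Step 8: prey: 16+3-3=16; pred: 12+1-3=10
Step 9: prey: 16+3-3=16; pred: 10+1-3=8
Step 10: prey: 16+3-2=17; pred: 8+1-2=7
Step 11: prey: 17+3-2=18; pred: 7+1-2=6
Step 12: prey: 18+3-2=19; pred: 6+1-1=6
Step 13: prey: 19+3-2=20; pred: 6+1-1=6
Step 14: prey: 20+4-2=22; pred: 6+1-1=6
Step 15: prey: 22+4-2=24; pred: 6+1-1=6
No extinction within 15 steps

Answer: 16 both-alive 24 6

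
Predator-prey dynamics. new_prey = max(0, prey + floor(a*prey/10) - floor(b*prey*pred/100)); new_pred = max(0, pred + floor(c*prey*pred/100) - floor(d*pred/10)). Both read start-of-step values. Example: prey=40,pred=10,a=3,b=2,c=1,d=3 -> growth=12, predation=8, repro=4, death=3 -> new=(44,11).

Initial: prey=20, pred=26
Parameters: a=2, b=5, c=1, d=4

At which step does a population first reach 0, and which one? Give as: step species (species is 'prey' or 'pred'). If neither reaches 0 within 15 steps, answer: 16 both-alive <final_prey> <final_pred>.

Answer: 1 prey

Derivation:
Step 1: prey: 20+4-26=0; pred: 26+5-10=21
First extinction: prey at step 1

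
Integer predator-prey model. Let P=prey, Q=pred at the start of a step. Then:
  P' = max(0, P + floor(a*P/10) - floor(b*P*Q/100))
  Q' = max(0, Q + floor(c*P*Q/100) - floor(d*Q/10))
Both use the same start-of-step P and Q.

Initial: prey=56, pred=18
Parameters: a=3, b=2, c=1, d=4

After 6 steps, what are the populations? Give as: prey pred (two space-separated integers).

Step 1: prey: 56+16-20=52; pred: 18+10-7=21
Step 2: prey: 52+15-21=46; pred: 21+10-8=23
Step 3: prey: 46+13-21=38; pred: 23+10-9=24
Step 4: prey: 38+11-18=31; pred: 24+9-9=24
Step 5: prey: 31+9-14=26; pred: 24+7-9=22
Step 6: prey: 26+7-11=22; pred: 22+5-8=19

Answer: 22 19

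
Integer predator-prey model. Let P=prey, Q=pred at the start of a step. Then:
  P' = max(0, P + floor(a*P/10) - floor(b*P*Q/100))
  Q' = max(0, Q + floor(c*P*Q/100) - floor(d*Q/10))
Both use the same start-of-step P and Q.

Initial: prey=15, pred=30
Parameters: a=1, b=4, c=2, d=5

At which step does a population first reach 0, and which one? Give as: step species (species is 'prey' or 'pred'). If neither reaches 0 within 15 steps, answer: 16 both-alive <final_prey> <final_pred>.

Step 1: prey: 15+1-18=0; pred: 30+9-15=24
First extinction: prey at step 1

Answer: 1 prey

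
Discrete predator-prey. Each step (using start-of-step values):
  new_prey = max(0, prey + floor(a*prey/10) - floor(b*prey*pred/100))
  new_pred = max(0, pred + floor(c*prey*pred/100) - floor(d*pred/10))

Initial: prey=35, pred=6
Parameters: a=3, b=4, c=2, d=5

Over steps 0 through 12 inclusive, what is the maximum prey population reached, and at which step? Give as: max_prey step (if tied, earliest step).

Step 1: prey: 35+10-8=37; pred: 6+4-3=7
Step 2: prey: 37+11-10=38; pred: 7+5-3=9
Step 3: prey: 38+11-13=36; pred: 9+6-4=11
Step 4: prey: 36+10-15=31; pred: 11+7-5=13
Step 5: prey: 31+9-16=24; pred: 13+8-6=15
Step 6: prey: 24+7-14=17; pred: 15+7-7=15
Step 7: prey: 17+5-10=12; pred: 15+5-7=13
Step 8: prey: 12+3-6=9; pred: 13+3-6=10
Step 9: prey: 9+2-3=8; pred: 10+1-5=6
Step 10: prey: 8+2-1=9; pred: 6+0-3=3
Step 11: prey: 9+2-1=10; pred: 3+0-1=2
Step 12: prey: 10+3-0=13; pred: 2+0-1=1
Max prey = 38 at step 2

Answer: 38 2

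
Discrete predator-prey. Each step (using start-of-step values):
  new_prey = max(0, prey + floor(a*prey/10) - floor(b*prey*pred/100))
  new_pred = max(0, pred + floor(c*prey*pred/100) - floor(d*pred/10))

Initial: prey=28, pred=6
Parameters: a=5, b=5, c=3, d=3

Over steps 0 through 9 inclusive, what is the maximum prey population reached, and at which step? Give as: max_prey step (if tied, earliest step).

Step 1: prey: 28+14-8=34; pred: 6+5-1=10
Step 2: prey: 34+17-17=34; pred: 10+10-3=17
Step 3: prey: 34+17-28=23; pred: 17+17-5=29
Step 4: prey: 23+11-33=1; pred: 29+20-8=41
Step 5: prey: 1+0-2=0; pred: 41+1-12=30
Step 6: prey: 0+0-0=0; pred: 30+0-9=21
Step 7: prey: 0+0-0=0; pred: 21+0-6=15
Step 8: prey: 0+0-0=0; pred: 15+0-4=11
Step 9: prey: 0+0-0=0; pred: 11+0-3=8
Max prey = 34 at step 1

Answer: 34 1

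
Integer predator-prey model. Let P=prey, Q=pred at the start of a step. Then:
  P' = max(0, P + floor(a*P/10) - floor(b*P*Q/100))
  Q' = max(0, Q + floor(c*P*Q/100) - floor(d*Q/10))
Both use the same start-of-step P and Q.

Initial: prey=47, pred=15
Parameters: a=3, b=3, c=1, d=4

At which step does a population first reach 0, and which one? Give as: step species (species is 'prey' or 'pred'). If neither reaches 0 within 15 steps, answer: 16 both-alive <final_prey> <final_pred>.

Answer: 16 both-alive 78 6

Derivation:
Step 1: prey: 47+14-21=40; pred: 15+7-6=16
Step 2: prey: 40+12-19=33; pred: 16+6-6=16
Step 3: prey: 33+9-15=27; pred: 16+5-6=15
Step 4: prey: 27+8-12=23; pred: 15+4-6=13
Step 5: prey: 23+6-8=21; pred: 13+2-5=10
Step 6: prey: 21+6-6=21; pred: 10+2-4=8
Step 7: prey: 21+6-5=22; pred: 8+1-3=6
Step 8: prey: 22+6-3=25; pred: 6+1-2=5
Step 9: prey: 25+7-3=29; pred: 5+1-2=4
Step 10: prey: 29+8-3=34; pred: 4+1-1=4
Step 11: prey: 34+10-4=40; pred: 4+1-1=4
Step 12: prey: 40+12-4=48; pred: 4+1-1=4
Step 13: prey: 48+14-5=57; pred: 4+1-1=4
Step 14: prey: 57+17-6=68; pred: 4+2-1=5
Step 15: prey: 68+20-10=78; pred: 5+3-2=6
No extinction within 15 steps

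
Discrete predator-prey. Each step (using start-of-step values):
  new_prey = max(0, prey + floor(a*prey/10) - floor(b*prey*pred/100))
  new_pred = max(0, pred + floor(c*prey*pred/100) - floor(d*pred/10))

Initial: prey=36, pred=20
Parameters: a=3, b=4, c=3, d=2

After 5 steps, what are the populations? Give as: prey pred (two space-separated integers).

Answer: 0 26

Derivation:
Step 1: prey: 36+10-28=18; pred: 20+21-4=37
Step 2: prey: 18+5-26=0; pred: 37+19-7=49
Step 3: prey: 0+0-0=0; pred: 49+0-9=40
Step 4: prey: 0+0-0=0; pred: 40+0-8=32
Step 5: prey: 0+0-0=0; pred: 32+0-6=26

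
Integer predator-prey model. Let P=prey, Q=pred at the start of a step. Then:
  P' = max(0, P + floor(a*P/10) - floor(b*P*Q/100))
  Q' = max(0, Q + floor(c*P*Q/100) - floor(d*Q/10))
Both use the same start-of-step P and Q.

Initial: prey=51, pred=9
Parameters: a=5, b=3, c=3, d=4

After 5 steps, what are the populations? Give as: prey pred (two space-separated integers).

Answer: 0 51

Derivation:
Step 1: prey: 51+25-13=63; pred: 9+13-3=19
Step 2: prey: 63+31-35=59; pred: 19+35-7=47
Step 3: prey: 59+29-83=5; pred: 47+83-18=112
Step 4: prey: 5+2-16=0; pred: 112+16-44=84
Step 5: prey: 0+0-0=0; pred: 84+0-33=51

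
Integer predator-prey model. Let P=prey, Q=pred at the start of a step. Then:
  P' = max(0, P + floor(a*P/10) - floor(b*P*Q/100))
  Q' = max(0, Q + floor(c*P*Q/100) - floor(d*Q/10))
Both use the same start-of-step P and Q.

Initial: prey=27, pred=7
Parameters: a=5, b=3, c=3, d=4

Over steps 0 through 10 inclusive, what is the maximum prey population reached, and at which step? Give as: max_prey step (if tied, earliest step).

Answer: 43 3

Derivation:
Step 1: prey: 27+13-5=35; pred: 7+5-2=10
Step 2: prey: 35+17-10=42; pred: 10+10-4=16
Step 3: prey: 42+21-20=43; pred: 16+20-6=30
Step 4: prey: 43+21-38=26; pred: 30+38-12=56
Step 5: prey: 26+13-43=0; pred: 56+43-22=77
Step 6: prey: 0+0-0=0; pred: 77+0-30=47
Step 7: prey: 0+0-0=0; pred: 47+0-18=29
Step 8: prey: 0+0-0=0; pred: 29+0-11=18
Step 9: prey: 0+0-0=0; pred: 18+0-7=11
Step 10: prey: 0+0-0=0; pred: 11+0-4=7
Max prey = 43 at step 3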